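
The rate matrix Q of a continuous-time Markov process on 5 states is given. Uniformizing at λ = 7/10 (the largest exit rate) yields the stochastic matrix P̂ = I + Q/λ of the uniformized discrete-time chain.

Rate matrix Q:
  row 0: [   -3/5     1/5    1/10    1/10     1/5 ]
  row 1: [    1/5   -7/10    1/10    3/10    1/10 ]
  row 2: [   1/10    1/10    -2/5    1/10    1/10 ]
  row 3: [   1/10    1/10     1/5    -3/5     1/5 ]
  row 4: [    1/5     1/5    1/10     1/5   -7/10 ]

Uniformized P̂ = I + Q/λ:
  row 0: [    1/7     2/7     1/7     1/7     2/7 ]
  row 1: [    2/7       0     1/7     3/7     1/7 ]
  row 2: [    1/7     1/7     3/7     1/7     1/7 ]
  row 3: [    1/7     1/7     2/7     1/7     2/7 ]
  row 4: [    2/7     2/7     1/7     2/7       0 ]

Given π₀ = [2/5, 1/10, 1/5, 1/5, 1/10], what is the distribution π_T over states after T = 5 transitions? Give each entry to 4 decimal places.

π = [0.1923, 0.1709, 0.2433, 0.2168, 0.1766]

t=0: π = [0.4000, 0.1000, 0.2000, 0.2000, 0.1000]
t=1: π = [0.1714, 0.2000, 0.2286, 0.1857, 0.2143]
t=2: π = [0.2020, 0.1694, 0.2347, 0.2306, 0.1633]
t=3: π = [0.1904, 0.1708, 0.2429, 0.2146, 0.1813]
t=4: π = [0.1932, 0.1716, 0.2429, 0.2176, 0.1748]
t=5: π = [0.1923, 0.1709, 0.2433, 0.2168, 0.1766]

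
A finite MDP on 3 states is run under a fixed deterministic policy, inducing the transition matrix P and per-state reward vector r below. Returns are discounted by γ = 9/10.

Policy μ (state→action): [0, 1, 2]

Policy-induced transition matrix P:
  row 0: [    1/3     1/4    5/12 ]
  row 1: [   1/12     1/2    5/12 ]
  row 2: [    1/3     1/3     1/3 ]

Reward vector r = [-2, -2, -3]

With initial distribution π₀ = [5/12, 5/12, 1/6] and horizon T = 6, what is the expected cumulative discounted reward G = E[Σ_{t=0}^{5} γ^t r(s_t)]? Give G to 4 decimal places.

t=0: π = [0.4167, 0.4167, 0.1667], E[r] = -2.1667, γ^t·E[r] = -2.166667, running G = -2.166667
t=1: π = [0.2292, 0.3681, 0.4028], E[r] = -2.4028, γ^t·E[r] = -2.162500, running G = -4.329167
t=2: π = [0.2413, 0.3756, 0.3831], E[r] = -2.3831, γ^t·E[r] = -1.930313, running G = -6.259479
t=3: π = [0.2394, 0.3758, 0.3847], E[r] = -2.3847, γ^t·E[r] = -1.738477, running G = -7.997956
t=4: π = [0.2394, 0.3760, 0.3846], E[r] = -2.3846, γ^t·E[r] = -1.564539, running G = -9.562495
t=5: π = [0.2393, 0.3761, 0.3846], E[r] = -2.3846, γ^t·E[r] = -1.408092, running G = -10.970587

G = -10.9706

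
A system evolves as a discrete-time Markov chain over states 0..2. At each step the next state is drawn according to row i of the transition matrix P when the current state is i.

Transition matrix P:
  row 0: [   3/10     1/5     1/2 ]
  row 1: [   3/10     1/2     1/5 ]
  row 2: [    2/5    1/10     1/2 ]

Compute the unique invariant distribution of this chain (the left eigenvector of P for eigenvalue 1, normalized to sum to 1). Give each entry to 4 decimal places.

Balance equations π_j = Σ_i π_i·P[i][j]:
  π_0 = 3/10·π_0 + 3/10·π_1 + 2/5·π_2
  π_1 = 1/5·π_0 + 1/2·π_1 + 1/10·π_2
  normalize: π_0 + π_1 + π_2 = 1
Solving the linear system gives exactly π = [23/67, 15/67, 29/67].

π = [0.3433, 0.2239, 0.4328]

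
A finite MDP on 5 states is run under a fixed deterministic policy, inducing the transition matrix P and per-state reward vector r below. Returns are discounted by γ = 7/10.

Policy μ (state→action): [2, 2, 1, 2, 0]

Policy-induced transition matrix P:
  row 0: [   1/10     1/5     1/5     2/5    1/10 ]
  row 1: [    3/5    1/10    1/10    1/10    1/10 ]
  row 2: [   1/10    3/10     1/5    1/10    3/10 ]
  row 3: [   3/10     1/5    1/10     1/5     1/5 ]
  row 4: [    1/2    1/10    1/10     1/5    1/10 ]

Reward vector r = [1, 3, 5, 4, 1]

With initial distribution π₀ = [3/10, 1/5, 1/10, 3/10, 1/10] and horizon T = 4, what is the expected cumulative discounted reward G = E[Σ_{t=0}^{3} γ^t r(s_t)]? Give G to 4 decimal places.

G = 6.7099

t=0: π = [0.3000, 0.2000, 0.1000, 0.3000, 0.1000], E[r] = 2.7000, γ^t·E[r] = 2.700000, running G = 2.700000
t=1: π = [0.3000, 0.1800, 0.1400, 0.2300, 0.1500], E[r] = 2.6100, γ^t·E[r] = 1.827000, running G = 4.527000
t=2: π = [0.2960, 0.1810, 0.1440, 0.2280, 0.1510], E[r] = 2.6220, γ^t·E[r] = 1.284780, running G = 5.811780
t=3: π = [0.2965, 0.1812, 0.1440, 0.2267, 0.1516], E[r] = 2.6185, γ^t·E[r] = 0.898146, running G = 6.709926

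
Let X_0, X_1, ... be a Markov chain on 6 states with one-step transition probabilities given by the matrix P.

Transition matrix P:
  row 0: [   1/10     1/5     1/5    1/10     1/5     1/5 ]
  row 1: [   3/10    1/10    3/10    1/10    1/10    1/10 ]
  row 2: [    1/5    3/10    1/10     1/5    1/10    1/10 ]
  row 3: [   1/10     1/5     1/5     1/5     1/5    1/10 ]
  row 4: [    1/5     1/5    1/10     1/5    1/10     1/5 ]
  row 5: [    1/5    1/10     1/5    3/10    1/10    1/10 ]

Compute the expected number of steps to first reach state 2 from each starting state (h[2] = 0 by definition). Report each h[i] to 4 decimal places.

h = [4.9621, 4.4697, 0.0000, 4.9617, 5.4132, 4.9658]

First-step conditioning: h[2] = 0; for i ≠ 2, h[i] = 1 + Σ_k P[i][k]·h[k].
  h[0] = 1 + 1/10·h[0] + 1/5·h[1] + 1/10·h[3] + 1/5·h[4] + 1/5·h[5]
  h[1] = 1 + 3/10·h[0] + 1/10·h[1] + 1/10·h[3] + 1/10·h[4] + 1/10·h[5]
  h[3] = 1 + 1/10·h[0] + 1/5·h[1] + 1/5·h[3] + 1/5·h[4] + 1/10·h[5]
  h[4] = 1 + 1/5·h[0] + 1/5·h[1] + 1/5·h[3] + 1/10·h[4] + 1/5·h[5]
  h[5] = 1 + 1/5·h[0] + 1/10·h[1] + 3/10·h[3] + 1/10·h[4] + 1/10·h[5]
Solving the 5×5 linear system over states ≠ 2 gives exactly h = [121120/24409, 109100/24409, 0, 11010/2219, 132130/24409, 121210/24409] (h[2] = 0 is the target).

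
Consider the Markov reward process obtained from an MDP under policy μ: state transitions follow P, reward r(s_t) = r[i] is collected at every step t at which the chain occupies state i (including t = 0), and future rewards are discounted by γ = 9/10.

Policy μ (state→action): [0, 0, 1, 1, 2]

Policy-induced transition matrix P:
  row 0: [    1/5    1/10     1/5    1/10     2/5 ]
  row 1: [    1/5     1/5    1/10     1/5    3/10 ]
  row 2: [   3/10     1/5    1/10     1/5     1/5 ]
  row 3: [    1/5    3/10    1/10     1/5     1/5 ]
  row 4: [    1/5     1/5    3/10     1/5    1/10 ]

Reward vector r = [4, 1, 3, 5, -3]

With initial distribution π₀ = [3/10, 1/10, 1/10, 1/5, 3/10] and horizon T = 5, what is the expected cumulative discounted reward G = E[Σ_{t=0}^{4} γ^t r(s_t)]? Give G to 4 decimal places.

G = 7.1020

t=0: π = [0.3000, 0.1000, 0.1000, 0.2000, 0.3000], E[r] = 1.7000, γ^t·E[r] = 1.700000, running G = 1.700000
t=1: π = [0.2100, 0.1900, 0.1900, 0.1700, 0.2400], E[r] = 1.7300, γ^t·E[r] = 1.557000, running G = 3.257000
t=2: π = [0.2190, 0.1960, 0.1690, 0.1790, 0.2370], E[r] = 1.7630, γ^t·E[r] = 1.428030, running G = 4.685030
t=3: π = [0.2169, 0.1960, 0.1693, 0.1781, 0.2397], E[r] = 1.7429, γ^t·E[r] = 1.270574, running G = 5.955604
t=4: π = [0.2169, 0.1961, 0.1696, 0.1783, 0.2390], E[r] = 1.7473, γ^t·E[r] = 1.146371, running G = 7.101975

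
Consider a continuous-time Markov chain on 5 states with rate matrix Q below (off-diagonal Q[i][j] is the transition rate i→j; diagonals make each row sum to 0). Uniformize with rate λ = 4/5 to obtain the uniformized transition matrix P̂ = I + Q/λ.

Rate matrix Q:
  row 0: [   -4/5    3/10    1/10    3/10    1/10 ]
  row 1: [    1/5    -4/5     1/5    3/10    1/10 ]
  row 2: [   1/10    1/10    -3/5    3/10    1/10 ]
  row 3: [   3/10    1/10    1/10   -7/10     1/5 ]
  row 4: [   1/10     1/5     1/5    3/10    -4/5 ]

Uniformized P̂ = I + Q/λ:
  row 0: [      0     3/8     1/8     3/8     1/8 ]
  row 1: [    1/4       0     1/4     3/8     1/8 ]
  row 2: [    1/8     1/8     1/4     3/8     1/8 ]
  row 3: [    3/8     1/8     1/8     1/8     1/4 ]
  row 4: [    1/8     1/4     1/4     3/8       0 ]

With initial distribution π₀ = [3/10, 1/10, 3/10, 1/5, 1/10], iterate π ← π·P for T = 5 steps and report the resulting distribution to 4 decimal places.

t=0: π = [0.3000, 0.1000, 0.3000, 0.2000, 0.1000]
t=1: π = [0.1500, 0.2000, 0.1875, 0.3250, 0.1375]
t=2: π = [0.2125, 0.1547, 0.1906, 0.2938, 0.1484]
t=3: π = [0.1912, 0.1773, 0.1867, 0.3016, 0.1432]
t=4: π = [0.1987, 0.1685, 0.1884, 0.2996, 0.1448]
t=5: π = [0.1961, 0.1717, 0.1877, 0.3001, 0.1444]

π = [0.1961, 0.1717, 0.1877, 0.3001, 0.1444]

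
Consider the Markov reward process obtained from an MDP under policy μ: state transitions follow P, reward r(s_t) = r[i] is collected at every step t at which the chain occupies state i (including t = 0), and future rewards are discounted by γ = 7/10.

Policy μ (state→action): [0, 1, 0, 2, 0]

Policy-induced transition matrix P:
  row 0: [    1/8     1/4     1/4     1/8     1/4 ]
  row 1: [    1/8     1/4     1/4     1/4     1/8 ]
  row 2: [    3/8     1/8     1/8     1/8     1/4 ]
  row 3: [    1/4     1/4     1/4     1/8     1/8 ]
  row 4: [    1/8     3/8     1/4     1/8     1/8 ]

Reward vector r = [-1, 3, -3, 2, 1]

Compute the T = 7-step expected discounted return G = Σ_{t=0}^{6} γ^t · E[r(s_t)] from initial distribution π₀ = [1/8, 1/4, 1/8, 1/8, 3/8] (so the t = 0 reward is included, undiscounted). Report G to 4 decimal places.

t=0: π = [0.1250, 0.2500, 0.1250, 0.1250, 0.3750], E[r] = 0.8750, γ^t·E[r] = 0.875000, running G = 0.875000
t=1: π = [0.1719, 0.2813, 0.2344, 0.1563, 0.1563], E[r] = 0.4375, γ^t·E[r] = 0.306250, running G = 1.181250
t=2: π = [0.2031, 0.2402, 0.2207, 0.1602, 0.1758], E[r] = 0.3516, γ^t·E[r] = 0.172266, running G = 1.353516
t=3: π = [0.2002, 0.2444, 0.2224, 0.1550, 0.1780], E[r] = 0.3538, γ^t·E[r] = 0.121340, running G = 1.474855
t=4: π = [0.2000, 0.2444, 0.2222, 0.1555, 0.1778], E[r] = 0.3557, γ^t·E[r] = 0.085399, running G = 1.560255
t=5: π = [0.2000, 0.2445, 0.2222, 0.1556, 0.1778], E[r] = 0.3556, γ^t·E[r] = 0.059762, running G = 1.620016
t=6: π = [0.2000, 0.2444, 0.2222, 0.1556, 0.1778], E[r] = 0.3556, γ^t·E[r] = 0.041831, running G = 1.661847

G = 1.6618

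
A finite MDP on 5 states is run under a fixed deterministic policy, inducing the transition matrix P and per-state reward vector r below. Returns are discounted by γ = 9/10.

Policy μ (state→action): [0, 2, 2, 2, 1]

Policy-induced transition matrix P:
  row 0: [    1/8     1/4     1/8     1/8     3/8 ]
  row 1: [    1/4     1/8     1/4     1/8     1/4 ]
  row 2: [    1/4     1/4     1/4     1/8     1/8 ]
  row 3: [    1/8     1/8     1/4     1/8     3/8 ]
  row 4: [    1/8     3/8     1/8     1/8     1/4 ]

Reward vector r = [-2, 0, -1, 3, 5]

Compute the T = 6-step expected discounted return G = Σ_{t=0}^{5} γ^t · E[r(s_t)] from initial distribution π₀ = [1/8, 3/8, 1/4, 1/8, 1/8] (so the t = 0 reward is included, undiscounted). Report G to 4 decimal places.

G = 4.5802

t=0: π = [0.1250, 0.3750, 0.2500, 0.1250, 0.1250], E[r] = 0.5000, γ^t·E[r] = 0.500000, running G = 0.500000
t=1: π = [0.2031, 0.2031, 0.2188, 0.1250, 0.2500], E[r] = 1.0000, γ^t·E[r] = 0.900000, running G = 1.400000
t=2: π = [0.1777, 0.2402, 0.1934, 0.1250, 0.2637], E[r] = 1.1445, γ^t·E[r] = 0.927070, running G = 2.327070
t=3: π = [0.1792, 0.2373, 0.1948, 0.1250, 0.2637], E[r] = 1.1401, γ^t·E[r] = 0.831160, running G = 3.158230
t=4: π = [0.1790, 0.2377, 0.1946, 0.1250, 0.2637], E[r] = 1.1407, γ^t·E[r] = 0.748404, running G = 3.906634
t=5: π = [0.1790, 0.2376, 0.1947, 0.1250, 0.2637], E[r] = 1.1406, γ^t·E[r] = 0.673523, running G = 4.580157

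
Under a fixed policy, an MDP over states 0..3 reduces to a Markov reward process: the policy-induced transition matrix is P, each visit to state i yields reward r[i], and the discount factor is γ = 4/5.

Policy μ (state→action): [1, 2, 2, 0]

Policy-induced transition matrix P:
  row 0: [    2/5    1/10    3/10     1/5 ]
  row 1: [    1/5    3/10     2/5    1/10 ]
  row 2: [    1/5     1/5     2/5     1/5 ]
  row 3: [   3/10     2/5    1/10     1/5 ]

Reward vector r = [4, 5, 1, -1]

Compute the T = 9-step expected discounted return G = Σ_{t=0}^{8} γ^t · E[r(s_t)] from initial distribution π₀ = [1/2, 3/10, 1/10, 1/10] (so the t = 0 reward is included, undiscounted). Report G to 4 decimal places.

t=0: π = [0.5000, 0.3000, 0.1000, 0.1000], E[r] = 3.5000, γ^t·E[r] = 3.500000, running G = 3.500000
t=1: π = [0.3100, 0.2000, 0.3200, 0.1700], E[r] = 2.3900, γ^t·E[r] = 1.912000, running G = 5.412000
t=2: π = [0.2790, 0.2230, 0.3180, 0.1800], E[r] = 2.3690, γ^t·E[r] = 1.516160, running G = 6.928160
t=3: π = [0.2738, 0.2304, 0.3181, 0.1777], E[r] = 2.3876, γ^t·E[r] = 1.222451, running G = 8.150611
t=4: π = [0.2725, 0.2312, 0.3193, 0.1770], E[r] = 2.3885, γ^t·E[r] = 0.978317, running G = 9.128929
t=5: π = [0.2722, 0.2313, 0.3197, 0.1769], E[r] = 2.3879, γ^t·E[r] = 0.782461, running G = 9.911390
t=6: π = [0.2721, 0.2313, 0.3197, 0.1769], E[r] = 2.3878, γ^t·E[r] = 0.625938, running G = 10.537328
t=7: π = [0.2721, 0.2313, 0.3197, 0.1769], E[r] = 2.3878, γ^t·E[r] = 0.500749, running G = 11.038076
t=8: π = [0.2721, 0.2313, 0.3197, 0.1769], E[r] = 2.3878, γ^t·E[r] = 0.400599, running G = 11.438675

G = 11.4387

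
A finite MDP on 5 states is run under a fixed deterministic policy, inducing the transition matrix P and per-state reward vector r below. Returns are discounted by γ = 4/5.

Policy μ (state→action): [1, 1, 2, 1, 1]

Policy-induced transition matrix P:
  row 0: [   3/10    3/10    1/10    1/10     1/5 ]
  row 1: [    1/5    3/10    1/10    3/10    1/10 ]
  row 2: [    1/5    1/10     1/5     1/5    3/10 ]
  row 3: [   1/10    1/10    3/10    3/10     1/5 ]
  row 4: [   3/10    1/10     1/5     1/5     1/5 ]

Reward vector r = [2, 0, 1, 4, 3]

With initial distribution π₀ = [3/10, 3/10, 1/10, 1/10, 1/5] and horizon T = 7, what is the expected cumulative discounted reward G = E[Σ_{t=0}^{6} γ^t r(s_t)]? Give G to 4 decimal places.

G = 7.7970

t=0: π = [0.3000, 0.3000, 0.1000, 0.1000, 0.2000], E[r] = 1.7000, γ^t·E[r] = 1.700000, running G = 1.700000
t=1: π = [0.2400, 0.2200, 0.1500, 0.2100, 0.1800], E[r] = 2.0100, γ^t·E[r] = 1.608000, running G = 3.308000
t=2: π = [0.2210, 0.1920, 0.1750, 0.2190, 0.1930], E[r] = 2.0720, γ^t·E[r] = 1.326080, running G = 4.634080
t=3: π = [0.2195, 0.1826, 0.1806, 0.2190, 0.1983], E[r] = 2.0905, γ^t·E[r] = 1.070336, running G = 5.704416
t=4: π = [0.2199, 0.1804, 0.1817, 0.2182, 0.1998], E[r] = 2.0937, γ^t·E[r] = 0.857575, running G = 6.561991
t=5: π = [0.2201, 0.1801, 0.1818, 0.2179, 0.2001], E[r] = 2.0940, γ^t·E[r] = 0.686151, running G = 7.248142
t=6: π = [0.2202, 0.1800, 0.1818, 0.2178, 0.2002], E[r] = 2.0939, γ^t·E[r] = 0.548898, running G = 7.797041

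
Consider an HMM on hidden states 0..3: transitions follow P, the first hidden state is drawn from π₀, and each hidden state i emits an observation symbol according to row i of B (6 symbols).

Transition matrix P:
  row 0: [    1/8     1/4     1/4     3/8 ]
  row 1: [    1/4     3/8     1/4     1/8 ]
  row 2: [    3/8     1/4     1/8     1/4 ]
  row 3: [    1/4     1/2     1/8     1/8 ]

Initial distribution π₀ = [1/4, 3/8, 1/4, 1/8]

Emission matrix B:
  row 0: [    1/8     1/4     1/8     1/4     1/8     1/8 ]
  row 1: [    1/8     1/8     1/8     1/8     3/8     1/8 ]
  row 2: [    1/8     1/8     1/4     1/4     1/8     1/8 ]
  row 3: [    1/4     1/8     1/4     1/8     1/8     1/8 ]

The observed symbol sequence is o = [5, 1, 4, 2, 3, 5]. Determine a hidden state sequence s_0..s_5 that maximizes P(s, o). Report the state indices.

t=0: δ = [3.125e-02, 4.688e-02, 3.125e-02, 1.562e-02]  (obs o_0=5)
t=1: δ = [2.930e-03, 2.197e-03, 1.465e-03, 1.465e-03]  ψ = [1, 1, 1, 0]  (obs o_1=1)
t=2: δ = [6.866e-05, 3.090e-04, 9.155e-05, 1.373e-04]  ψ = [1, 1, 0, 0]  (obs o_2=4)
t=3: δ = [9.656e-06, 1.448e-05, 1.931e-05, 9.656e-06]  ψ = [1, 1, 1, 1]  (obs o_3=2)
t=4: δ = [1.810e-06, 6.789e-07, 9.052e-07, 6.035e-07]  ψ = [2, 1, 1, 2]  (obs o_4=3)
t=5: δ = [4.243e-08, 5.658e-08, 5.658e-08, 8.487e-08]  ψ = [2, 0, 0, 0]  (obs o_5=5)
backtrack: best end state = 3; path = [1, 1, 1, 2, 0, 3]

path = [1, 1, 1, 2, 0, 3]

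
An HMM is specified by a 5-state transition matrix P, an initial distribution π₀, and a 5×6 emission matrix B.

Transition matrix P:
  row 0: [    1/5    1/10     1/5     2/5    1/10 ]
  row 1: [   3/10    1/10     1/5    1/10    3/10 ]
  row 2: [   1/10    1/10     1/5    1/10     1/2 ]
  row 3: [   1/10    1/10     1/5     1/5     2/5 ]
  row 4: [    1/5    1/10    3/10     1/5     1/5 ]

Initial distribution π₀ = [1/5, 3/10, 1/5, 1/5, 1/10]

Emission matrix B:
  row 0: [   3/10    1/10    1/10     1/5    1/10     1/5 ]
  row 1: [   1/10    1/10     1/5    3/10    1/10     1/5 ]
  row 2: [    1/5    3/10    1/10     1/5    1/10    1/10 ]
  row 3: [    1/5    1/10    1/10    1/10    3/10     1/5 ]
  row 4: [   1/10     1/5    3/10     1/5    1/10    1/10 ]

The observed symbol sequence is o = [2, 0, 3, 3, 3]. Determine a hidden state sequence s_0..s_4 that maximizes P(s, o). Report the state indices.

path = [1, 2, 4, 2, 4]

t=0: δ = [2.000e-02, 6.000e-02, 2.000e-02, 2.000e-02, 3.000e-02]  (obs o_0=2)
t=1: δ = [5.400e-03, 6.000e-04, 2.400e-03, 1.600e-03, 1.800e-03]  ψ = [1, 1, 1, 0, 1]  (obs o_1=0)
t=2: δ = [2.160e-04, 1.620e-04, 2.160e-04, 2.160e-04, 2.400e-04]  ψ = [0, 0, 0, 0, 2]  (obs o_2=3)
t=3: δ = [9.720e-06, 7.200e-06, 1.440e-05, 8.640e-06, 2.160e-05]  ψ = [1, 4, 4, 0, 2]  (obs o_3=3)
t=4: δ = [8.640e-07, 6.480e-07, 1.296e-06, 4.320e-07, 1.440e-06]  ψ = [4, 4, 4, 4, 2]  (obs o_4=3)
backtrack: best end state = 4; path = [1, 2, 4, 2, 4]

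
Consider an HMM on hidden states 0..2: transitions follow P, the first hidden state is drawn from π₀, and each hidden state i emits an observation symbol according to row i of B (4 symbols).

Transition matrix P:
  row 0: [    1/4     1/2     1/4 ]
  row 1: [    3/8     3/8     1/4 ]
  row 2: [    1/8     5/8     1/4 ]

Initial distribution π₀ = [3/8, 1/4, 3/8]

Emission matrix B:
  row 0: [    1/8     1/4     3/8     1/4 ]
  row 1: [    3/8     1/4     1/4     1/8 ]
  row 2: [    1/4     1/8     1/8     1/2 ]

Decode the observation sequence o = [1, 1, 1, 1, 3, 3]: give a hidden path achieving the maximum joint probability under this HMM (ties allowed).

path = [0, 1, 0, 1, 2, 2]

t=0: δ = [9.375e-02, 6.250e-02, 4.688e-02]  (obs o_0=1)
t=1: δ = [5.859e-03, 1.172e-02, 2.930e-03]  ψ = [0, 0, 0]  (obs o_1=1)
t=2: δ = [1.099e-03, 1.099e-03, 3.662e-04]  ψ = [1, 1, 1]  (obs o_2=1)
t=3: δ = [1.030e-04, 1.373e-04, 3.433e-05]  ψ = [1, 0, 0]  (obs o_3=1)
t=4: δ = [1.287e-05, 6.437e-06, 1.717e-05]  ψ = [1, 0, 1]  (obs o_4=3)
t=5: δ = [8.047e-07, 1.341e-06, 2.146e-06]  ψ = [0, 2, 2]  (obs o_5=3)
backtrack: best end state = 2; path = [0, 1, 0, 1, 2, 2]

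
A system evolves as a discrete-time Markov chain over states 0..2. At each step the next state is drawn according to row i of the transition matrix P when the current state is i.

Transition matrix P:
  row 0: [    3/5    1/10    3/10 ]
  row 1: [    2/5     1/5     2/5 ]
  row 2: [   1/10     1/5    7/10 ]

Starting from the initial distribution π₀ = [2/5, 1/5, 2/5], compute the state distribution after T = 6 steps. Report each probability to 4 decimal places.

π = [0.3028, 0.1696, 0.5276]

t=0: π = [0.4000, 0.2000, 0.4000]
t=1: π = [0.3600, 0.1600, 0.4800]
t=2: π = [0.3280, 0.1640, 0.5080]
t=3: π = [0.3132, 0.1672, 0.5196]
t=4: π = [0.3068, 0.1687, 0.5246]
t=5: π = [0.3040, 0.1693, 0.5267]
t=6: π = [0.3028, 0.1696, 0.5276]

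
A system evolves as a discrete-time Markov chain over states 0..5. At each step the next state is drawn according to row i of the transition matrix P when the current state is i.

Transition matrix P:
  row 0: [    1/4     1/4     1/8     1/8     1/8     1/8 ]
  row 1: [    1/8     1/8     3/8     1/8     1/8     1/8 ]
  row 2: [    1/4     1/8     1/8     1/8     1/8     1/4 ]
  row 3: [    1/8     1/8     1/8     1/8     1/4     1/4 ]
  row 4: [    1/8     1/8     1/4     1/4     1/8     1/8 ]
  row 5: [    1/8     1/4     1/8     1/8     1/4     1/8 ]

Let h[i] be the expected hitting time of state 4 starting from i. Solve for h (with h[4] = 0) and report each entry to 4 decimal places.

First-step conditioning: h[4] = 0; for i ≠ 4, h[i] = 1 + Σ_k P[i][k]·h[k].
  h[0] = 1 + 1/4·h[0] + 1/4·h[1] + 1/8·h[2] + 1/8·h[3] + 1/8·h[5]
  h[1] = 1 + 1/8·h[0] + 1/8·h[1] + 3/8·h[2] + 1/8·h[3] + 1/8·h[5]
  h[2] = 1 + 1/4·h[0] + 1/8·h[1] + 1/8·h[2] + 1/8·h[3] + 1/4·h[5]
  h[3] = 1 + 1/8·h[0] + 1/8·h[1] + 1/8·h[2] + 1/8·h[3] + 1/4·h[5]
  h[5] = 1 + 1/8·h[0] + 1/4·h[1] + 1/8·h[2] + 1/8·h[3] + 1/8·h[5]
Solving the 5×5 linear system over states ≠ 4 gives exactly h = [2368/381, 2360/381, 2332/381, 2036/381, 0, 2072/381] (h[4] = 0 is the target).

h = [6.2152, 6.1942, 6.1207, 5.3438, 0.0000, 5.4383]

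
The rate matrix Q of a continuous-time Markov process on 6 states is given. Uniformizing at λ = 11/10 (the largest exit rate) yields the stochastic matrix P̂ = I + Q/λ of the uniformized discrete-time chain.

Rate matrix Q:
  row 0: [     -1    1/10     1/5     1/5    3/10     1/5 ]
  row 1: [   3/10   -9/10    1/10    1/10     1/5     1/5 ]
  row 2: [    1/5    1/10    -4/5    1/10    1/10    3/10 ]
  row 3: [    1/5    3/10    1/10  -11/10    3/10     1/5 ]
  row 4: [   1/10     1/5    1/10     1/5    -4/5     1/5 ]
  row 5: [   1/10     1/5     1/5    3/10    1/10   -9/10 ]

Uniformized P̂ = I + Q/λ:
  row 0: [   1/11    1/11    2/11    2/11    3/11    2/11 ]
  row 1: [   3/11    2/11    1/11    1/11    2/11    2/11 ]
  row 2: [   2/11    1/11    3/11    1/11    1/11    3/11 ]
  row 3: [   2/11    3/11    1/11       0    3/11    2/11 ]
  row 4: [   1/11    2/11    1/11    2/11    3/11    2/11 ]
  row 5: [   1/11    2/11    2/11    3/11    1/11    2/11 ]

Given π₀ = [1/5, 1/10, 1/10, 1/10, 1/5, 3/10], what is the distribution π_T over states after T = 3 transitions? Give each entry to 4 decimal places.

t=0: π = [0.2000, 0.1000, 0.1000, 0.1000, 0.2000, 0.3000]
t=1: π = [0.1273, 0.1636, 0.1545, 0.1727, 0.1909, 0.1909]
t=2: π = [0.1504, 0.1719, 0.1479, 0.1388, 0.1950, 0.1959]
t=3: π = [0.1482, 0.1673, 0.1493, 0.1453, 0.1946, 0.1953]

π = [0.1482, 0.1673, 0.1493, 0.1453, 0.1946, 0.1953]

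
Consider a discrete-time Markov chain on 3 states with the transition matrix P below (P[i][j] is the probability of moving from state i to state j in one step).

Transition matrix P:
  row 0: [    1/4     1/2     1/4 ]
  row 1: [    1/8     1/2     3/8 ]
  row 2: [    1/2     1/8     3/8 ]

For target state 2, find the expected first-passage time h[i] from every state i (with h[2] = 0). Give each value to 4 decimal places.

First-step conditioning: h[2] = 0; for i ≠ 2, h[i] = 1 + Σ_k P[i][k]·h[k].
  h[0] = 1 + 1/4·h[0] + 1/2·h[1]
  h[1] = 1 + 1/8·h[0] + 1/2·h[1]
Solving the 2×2 linear system over states ≠ 2 gives exactly h = [16/5, 14/5, 0] (h[2] = 0 is the target).

h = [3.2000, 2.8000, 0.0000]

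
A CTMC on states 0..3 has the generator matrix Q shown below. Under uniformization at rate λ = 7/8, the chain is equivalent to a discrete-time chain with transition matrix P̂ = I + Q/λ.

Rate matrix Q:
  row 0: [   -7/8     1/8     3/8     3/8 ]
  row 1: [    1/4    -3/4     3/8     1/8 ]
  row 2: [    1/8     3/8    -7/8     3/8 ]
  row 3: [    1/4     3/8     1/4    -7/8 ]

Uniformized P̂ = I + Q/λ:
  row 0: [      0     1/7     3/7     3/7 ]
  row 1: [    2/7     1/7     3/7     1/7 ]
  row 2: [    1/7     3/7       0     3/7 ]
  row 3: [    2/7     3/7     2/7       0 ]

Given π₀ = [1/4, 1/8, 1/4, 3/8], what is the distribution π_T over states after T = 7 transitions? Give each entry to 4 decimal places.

t=0: π = [0.2500, 0.1250, 0.2500, 0.3750]
t=1: π = [0.1786, 0.3214, 0.2679, 0.2321]
t=2: π = [0.1964, 0.2857, 0.2806, 0.2372]
t=3: π = [0.1895, 0.2908, 0.2744, 0.2453]
t=4: π = [0.1924, 0.2913, 0.2759, 0.2404]
t=5: π = [0.1913, 0.2904, 0.2760, 0.2423]
t=6: π = [0.1916, 0.2909, 0.2757, 0.2418]
t=7: π = [0.1916, 0.2907, 0.2759, 0.2418]

π = [0.1916, 0.2907, 0.2759, 0.2418]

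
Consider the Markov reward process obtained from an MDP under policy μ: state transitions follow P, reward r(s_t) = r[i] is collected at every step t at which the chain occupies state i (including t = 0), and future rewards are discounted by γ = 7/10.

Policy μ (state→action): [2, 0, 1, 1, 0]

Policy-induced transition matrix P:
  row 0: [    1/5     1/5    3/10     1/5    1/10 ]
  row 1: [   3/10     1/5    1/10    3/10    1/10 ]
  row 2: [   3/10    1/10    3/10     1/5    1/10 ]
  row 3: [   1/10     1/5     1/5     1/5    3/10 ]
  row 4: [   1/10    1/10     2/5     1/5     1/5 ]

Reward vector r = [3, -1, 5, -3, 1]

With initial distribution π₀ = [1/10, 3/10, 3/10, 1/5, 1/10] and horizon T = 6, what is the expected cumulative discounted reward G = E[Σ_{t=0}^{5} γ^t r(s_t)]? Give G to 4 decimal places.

t=0: π = [0.1000, 0.3000, 0.3000, 0.2000, 0.1000], E[r] = 1.0000, γ^t·E[r] = 1.000000, running G = 1.000000
t=1: π = [0.2300, 0.1600, 0.2300, 0.2300, 0.1500], E[r] = 1.1400, γ^t·E[r] = 0.798000, running G = 1.798000
t=2: π = [0.2010, 0.1620, 0.2600, 0.2160, 0.1610], E[r] = 1.2540, γ^t·E[r] = 0.614460, running G = 2.412460
t=3: π = [0.2045, 0.1579, 0.2621, 0.2162, 0.1593], E[r] = 1.2768, γ^t·E[r] = 0.437942, running G = 2.850402
t=4: π = [0.2045, 0.1579, 0.2627, 0.2158, 0.1592], E[r] = 1.2809, γ^t·E[r] = 0.307554, running G = 3.157956
t=5: π = [0.2046, 0.1578, 0.2628, 0.2158, 0.1591], E[r] = 1.2814, γ^t·E[r] = 0.215369, running G = 3.373325

G = 3.3733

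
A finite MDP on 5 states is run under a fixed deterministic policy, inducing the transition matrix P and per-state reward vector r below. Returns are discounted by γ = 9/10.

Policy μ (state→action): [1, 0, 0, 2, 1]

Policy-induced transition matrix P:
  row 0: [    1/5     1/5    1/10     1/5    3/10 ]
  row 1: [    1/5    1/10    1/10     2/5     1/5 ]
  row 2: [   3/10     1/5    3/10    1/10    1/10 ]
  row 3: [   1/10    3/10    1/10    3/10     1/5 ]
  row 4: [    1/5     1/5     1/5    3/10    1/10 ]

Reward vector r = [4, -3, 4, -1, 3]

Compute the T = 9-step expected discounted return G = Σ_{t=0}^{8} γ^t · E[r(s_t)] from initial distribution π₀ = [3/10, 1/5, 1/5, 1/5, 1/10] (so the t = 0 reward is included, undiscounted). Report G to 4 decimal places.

t=0: π = [0.3000, 0.2000, 0.2000, 0.2000, 0.1000], E[r] = 1.5000, γ^t·E[r] = 1.500000, running G = 1.500000
t=1: π = [0.2000, 0.2000, 0.1500, 0.2500, 0.2000], E[r] = 1.1500, γ^t·E[r] = 1.035000, running G = 2.535000
t=2: π = [0.1900, 0.2050, 0.1500, 0.2700, 0.1850], E[r] = 1.0300, γ^t·E[r] = 0.834300, running G = 3.369300
t=3: π = [0.1880, 0.2065, 0.1485, 0.2715, 0.1855], E[r] = 1.0115, γ^t·E[r] = 0.737384, running G = 4.106684
t=4: π = [0.1877, 0.2065, 0.1483, 0.2722, 0.1854], E[r] = 1.0084, γ^t·E[r] = 0.661578, running G = 4.768262
t=5: π = [0.1876, 0.2066, 0.1482, 0.2722, 0.1854], E[r] = 1.0075, γ^t·E[r] = 0.594913, running G = 5.363175
t=6: π = [0.1876, 0.2066, 0.1482, 0.2723, 0.1854], E[r] = 1.0073, γ^t·E[r] = 0.535345, running G = 5.898519
t=7: π = [0.1876, 0.2066, 0.1482, 0.2723, 0.1854], E[r] = 1.0073, γ^t·E[r] = 0.481792, running G = 6.380312
t=8: π = [0.1876, 0.2066, 0.1482, 0.2723, 0.1854], E[r] = 1.0073, γ^t·E[r] = 0.433610, running G = 6.813922

G = 6.8139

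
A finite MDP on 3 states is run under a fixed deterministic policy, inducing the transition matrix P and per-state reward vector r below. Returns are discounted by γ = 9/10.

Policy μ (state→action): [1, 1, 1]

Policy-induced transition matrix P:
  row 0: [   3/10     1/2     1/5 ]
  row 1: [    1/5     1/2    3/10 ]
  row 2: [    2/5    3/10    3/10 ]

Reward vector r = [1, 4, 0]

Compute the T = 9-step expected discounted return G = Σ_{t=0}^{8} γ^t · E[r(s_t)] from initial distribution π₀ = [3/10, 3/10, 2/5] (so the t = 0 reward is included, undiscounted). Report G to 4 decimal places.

t=0: π = [0.3000, 0.3000, 0.4000], E[r] = 1.5000, γ^t·E[r] = 1.500000, running G = 1.500000
t=1: π = [0.3100, 0.4200, 0.2700], E[r] = 1.9900, γ^t·E[r] = 1.791000, running G = 3.291000
t=2: π = [0.2850, 0.4460, 0.2690], E[r] = 2.0690, γ^t·E[r] = 1.675890, running G = 4.966890
t=3: π = [0.2823, 0.4462, 0.2715], E[r] = 2.0671, γ^t·E[r] = 1.506916, running G = 6.473806
t=4: π = [0.2825, 0.4457, 0.2718], E[r] = 2.0653, γ^t·E[r] = 1.355063, running G = 7.828869
t=5: π = [0.2826, 0.4456, 0.2717], E[r] = 2.0652, γ^t·E[r] = 1.219475, running G = 9.048344
t=6: π = [0.2826, 0.4457, 0.2717], E[r] = 2.0652, γ^t·E[r] = 1.097539, running G = 10.145882
t=7: π = [0.2826, 0.4457, 0.2717], E[r] = 2.0652, γ^t·E[r] = 0.987787, running G = 11.133669
t=8: π = [0.2826, 0.4457, 0.2717], E[r] = 2.0652, γ^t·E[r] = 0.889008, running G = 12.022678

G = 12.0227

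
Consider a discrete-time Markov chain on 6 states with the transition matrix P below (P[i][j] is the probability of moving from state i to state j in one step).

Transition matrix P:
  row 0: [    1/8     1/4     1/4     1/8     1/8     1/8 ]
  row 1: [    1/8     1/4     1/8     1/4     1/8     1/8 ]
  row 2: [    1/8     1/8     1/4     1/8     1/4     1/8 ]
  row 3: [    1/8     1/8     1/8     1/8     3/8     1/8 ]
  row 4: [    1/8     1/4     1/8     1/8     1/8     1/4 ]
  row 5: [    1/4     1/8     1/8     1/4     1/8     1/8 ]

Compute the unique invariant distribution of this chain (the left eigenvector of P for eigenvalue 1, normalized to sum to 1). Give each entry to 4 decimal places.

π = [0.1436, 0.1901, 0.1634, 0.1673, 0.1872, 0.1484]

Balance equations π_j = Σ_i π_i·P[i][j]:
  π_0 = 1/8·π_0 + 1/8·π_1 + 1/8·π_2 + 1/8·π_3 + 1/8·π_4 + 1/4·π_5
  π_1 = 1/4·π_0 + 1/4·π_1 + 1/8·π_2 + 1/8·π_3 + 1/4·π_4 + 1/8·π_5
  π_2 = 1/4·π_0 + 1/8·π_1 + 1/4·π_2 + 1/8·π_3 + 1/8·π_4 + 1/8·π_5
  π_3 = 1/8·π_0 + 1/4·π_1 + 1/8·π_2 + 1/8·π_3 + 1/8·π_4 + 1/4·π_5
  π_4 = 1/8·π_0 + 1/8·π_1 + 1/4·π_2 + 3/8·π_3 + 1/8·π_4 + 1/8·π_5
  normalize: π_0 + π_1 + π_2 + π_3 + π_4 + π_5 = 1
Solving the linear system gives exactly π = [680/4737, 6304/33159, 5417/33159, 5548/33159, 887/4737, 703/4737].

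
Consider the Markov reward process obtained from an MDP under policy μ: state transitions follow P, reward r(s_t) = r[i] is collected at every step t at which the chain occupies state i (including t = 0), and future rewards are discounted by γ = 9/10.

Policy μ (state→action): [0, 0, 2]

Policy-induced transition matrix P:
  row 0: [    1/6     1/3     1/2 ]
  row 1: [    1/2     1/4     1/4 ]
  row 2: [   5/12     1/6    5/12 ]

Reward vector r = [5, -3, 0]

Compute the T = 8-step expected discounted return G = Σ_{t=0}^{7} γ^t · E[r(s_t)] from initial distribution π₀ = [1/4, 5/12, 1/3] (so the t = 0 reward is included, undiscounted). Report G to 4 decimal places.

t=0: π = [0.2500, 0.4167, 0.3333], E[r] = 0.0000, γ^t·E[r] = 0.000000, running G = 0.000000
t=1: π = [0.3889, 0.2431, 0.3681], E[r] = 1.2153, γ^t·E[r] = 1.093750, running G = 1.093750
t=2: π = [0.3397, 0.2517, 0.4086], E[r] = 0.9433, γ^t·E[r] = 0.764063, running G = 1.857813
t=3: π = [0.3527, 0.2443, 0.4030], E[r] = 1.0308, γ^t·E[r] = 0.751465, running G = 2.609277
t=4: π = [0.3488, 0.2458, 0.4053], E[r] = 1.0068, γ^t·E[r] = 0.660551, running G = 3.269828
t=5: π = [0.3499, 0.2453, 0.4048], E[r] = 1.0138, γ^t·E[r] = 0.598655, running G = 3.868484
t=6: π = [0.3496, 0.2454, 0.4049], E[r] = 1.0118, γ^t·E[r] = 0.537722, running G = 4.406206
t=7: π = [0.3497, 0.2454, 0.4049], E[r] = 1.0124, γ^t·E[r] = 0.484227, running G = 4.890433

G = 4.8904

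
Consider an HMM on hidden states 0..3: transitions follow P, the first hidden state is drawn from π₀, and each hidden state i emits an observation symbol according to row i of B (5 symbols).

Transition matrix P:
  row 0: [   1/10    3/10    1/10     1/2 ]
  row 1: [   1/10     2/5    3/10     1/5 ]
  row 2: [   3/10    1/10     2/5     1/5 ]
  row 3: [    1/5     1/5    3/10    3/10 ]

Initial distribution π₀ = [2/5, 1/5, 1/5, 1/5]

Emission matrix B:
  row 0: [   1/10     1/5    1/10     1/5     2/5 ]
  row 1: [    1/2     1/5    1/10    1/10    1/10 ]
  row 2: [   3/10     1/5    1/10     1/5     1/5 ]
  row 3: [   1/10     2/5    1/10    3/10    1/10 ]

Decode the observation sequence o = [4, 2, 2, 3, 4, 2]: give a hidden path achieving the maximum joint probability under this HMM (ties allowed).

t=0: δ = [1.600e-01, 2.000e-02, 4.000e-02, 2.000e-02]  (obs o_0=4)
t=1: δ = [1.600e-03, 4.800e-03, 1.600e-03, 8.000e-03]  ψ = [0, 0, 0, 0]  (obs o_1=2)
t=2: δ = [1.600e-04, 1.920e-04, 2.400e-04, 2.400e-04]  ψ = [3, 1, 3, 3]  (obs o_2=2)
t=3: δ = [1.440e-05, 7.680e-06, 1.920e-05, 2.400e-05]  ψ = [2, 1, 2, 0]  (obs o_3=3)
t=4: δ = [2.304e-06, 4.800e-07, 1.536e-06, 7.200e-07]  ψ = [2, 3, 2, 0]  (obs o_4=4)
t=5: δ = [4.608e-08, 6.912e-08, 6.144e-08, 1.152e-07]  ψ = [2, 0, 2, 0]  (obs o_5=2)
backtrack: best end state = 3; path = [0, 3, 2, 2, 0, 3]

path = [0, 3, 2, 2, 0, 3]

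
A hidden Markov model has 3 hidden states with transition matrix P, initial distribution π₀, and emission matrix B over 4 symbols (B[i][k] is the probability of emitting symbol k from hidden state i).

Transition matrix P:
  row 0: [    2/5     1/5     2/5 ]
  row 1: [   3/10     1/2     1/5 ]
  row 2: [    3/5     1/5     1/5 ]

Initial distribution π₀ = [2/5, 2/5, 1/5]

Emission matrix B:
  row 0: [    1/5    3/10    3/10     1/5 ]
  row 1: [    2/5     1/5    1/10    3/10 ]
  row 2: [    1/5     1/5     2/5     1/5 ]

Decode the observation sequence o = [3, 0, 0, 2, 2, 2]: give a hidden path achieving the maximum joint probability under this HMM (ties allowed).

t=0: δ = [8.000e-02, 1.200e-01, 4.000e-02]  (obs o_0=3)
t=1: δ = [7.200e-03, 2.400e-02, 6.400e-03]  ψ = [1, 1, 0]  (obs o_1=0)
t=2: δ = [1.440e-03, 4.800e-03, 9.600e-04]  ψ = [1, 1, 1]  (obs o_2=0)
t=3: δ = [4.320e-04, 2.400e-04, 3.840e-04]  ψ = [1, 1, 1]  (obs o_3=2)
t=4: δ = [6.912e-05, 1.200e-05, 6.912e-05]  ψ = [2, 1, 0]  (obs o_4=2)
t=5: δ = [1.244e-05, 1.382e-06, 1.106e-05]  ψ = [2, 0, 0]  (obs o_5=2)
backtrack: best end state = 0; path = [1, 1, 1, 0, 2, 0]

path = [1, 1, 1, 0, 2, 0]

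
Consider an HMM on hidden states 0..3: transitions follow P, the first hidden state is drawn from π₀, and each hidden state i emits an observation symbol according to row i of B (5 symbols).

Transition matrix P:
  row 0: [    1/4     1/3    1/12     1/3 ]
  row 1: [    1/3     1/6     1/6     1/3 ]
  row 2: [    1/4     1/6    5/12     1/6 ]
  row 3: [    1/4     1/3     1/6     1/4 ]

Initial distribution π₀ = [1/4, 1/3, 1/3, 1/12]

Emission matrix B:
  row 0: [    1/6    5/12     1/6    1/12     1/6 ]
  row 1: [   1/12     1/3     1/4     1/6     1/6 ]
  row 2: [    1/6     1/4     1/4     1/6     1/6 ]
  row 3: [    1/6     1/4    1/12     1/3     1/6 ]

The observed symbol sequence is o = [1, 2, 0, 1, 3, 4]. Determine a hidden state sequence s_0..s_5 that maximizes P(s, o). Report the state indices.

path = [2, 2, 2, 0, 3, 1]

t=0: δ = [1.042e-01, 1.111e-01, 8.333e-02, 2.083e-02]  (obs o_0=1)
t=1: δ = [6.173e-03, 8.681e-03, 8.681e-03, 3.086e-03]  ψ = [1, 0, 2, 1]  (obs o_1=2)
t=2: δ = [4.823e-04, 1.715e-04, 6.028e-04, 4.823e-04]  ψ = [1, 0, 2, 1]  (obs o_2=0)
t=3: δ = [6.279e-05, 5.358e-05, 6.279e-05, 4.019e-05]  ψ = [2, 0, 2, 0]  (obs o_3=1)
t=4: δ = [1.488e-06, 3.489e-06, 4.361e-06, 6.977e-06]  ψ = [1, 0, 2, 0]  (obs o_4=3)
t=5: δ = [2.907e-07, 3.876e-07, 3.028e-07, 2.907e-07]  ψ = [3, 3, 2, 3]  (obs o_5=4)
backtrack: best end state = 1; path = [2, 2, 2, 0, 3, 1]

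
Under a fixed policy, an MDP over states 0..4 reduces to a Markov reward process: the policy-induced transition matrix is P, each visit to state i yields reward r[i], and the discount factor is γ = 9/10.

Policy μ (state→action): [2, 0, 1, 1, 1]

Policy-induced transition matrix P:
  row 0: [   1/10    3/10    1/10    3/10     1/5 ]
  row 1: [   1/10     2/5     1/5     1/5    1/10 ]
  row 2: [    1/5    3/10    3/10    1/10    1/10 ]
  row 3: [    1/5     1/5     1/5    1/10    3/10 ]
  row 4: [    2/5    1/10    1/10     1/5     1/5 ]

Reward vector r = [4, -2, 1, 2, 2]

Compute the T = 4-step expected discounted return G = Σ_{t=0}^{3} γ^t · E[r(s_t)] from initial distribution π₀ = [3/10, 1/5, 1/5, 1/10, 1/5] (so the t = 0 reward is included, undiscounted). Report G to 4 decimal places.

t=0: π = [0.3000, 0.2000, 0.2000, 0.1000, 0.2000], E[r] = 1.6000, γ^t·E[r] = 1.600000, running G = 1.600000
t=1: π = [0.1900, 0.2700, 0.1700, 0.2000, 0.1700], E[r] = 1.1300, γ^t·E[r] = 1.017000, running G = 2.617000
t=2: π = [0.1880, 0.2730, 0.1810, 0.1820, 0.1760], E[r] = 1.1030, γ^t·E[r] = 0.893430, running G = 3.510430
t=3: π = [0.1891, 0.2739, 0.1817, 0.1825, 0.1728], E[r] = 1.1009, γ^t·E[r] = 0.802556, running G = 4.312986

G = 4.3130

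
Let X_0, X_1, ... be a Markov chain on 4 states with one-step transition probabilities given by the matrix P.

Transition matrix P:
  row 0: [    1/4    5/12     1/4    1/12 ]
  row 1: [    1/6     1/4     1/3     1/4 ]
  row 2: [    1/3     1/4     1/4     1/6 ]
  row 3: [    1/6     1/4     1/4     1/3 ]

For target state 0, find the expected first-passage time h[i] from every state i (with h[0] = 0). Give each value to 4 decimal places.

h = [0.0000, 4.6557, 3.9344, 4.7213]

First-step conditioning: h[0] = 0; for i ≠ 0, h[i] = 1 + Σ_k P[i][k]·h[k].
  h[1] = 1 + 1/4·h[1] + 1/3·h[2] + 1/4·h[3]
  h[2] = 1 + 1/4·h[1] + 1/4·h[2] + 1/6·h[3]
  h[3] = 1 + 1/4·h[1] + 1/4·h[2] + 1/3·h[3]
Solving the 3×3 linear system over states ≠ 0 gives exactly h = [0, 284/61, 240/61, 288/61] (h[0] = 0 is the target).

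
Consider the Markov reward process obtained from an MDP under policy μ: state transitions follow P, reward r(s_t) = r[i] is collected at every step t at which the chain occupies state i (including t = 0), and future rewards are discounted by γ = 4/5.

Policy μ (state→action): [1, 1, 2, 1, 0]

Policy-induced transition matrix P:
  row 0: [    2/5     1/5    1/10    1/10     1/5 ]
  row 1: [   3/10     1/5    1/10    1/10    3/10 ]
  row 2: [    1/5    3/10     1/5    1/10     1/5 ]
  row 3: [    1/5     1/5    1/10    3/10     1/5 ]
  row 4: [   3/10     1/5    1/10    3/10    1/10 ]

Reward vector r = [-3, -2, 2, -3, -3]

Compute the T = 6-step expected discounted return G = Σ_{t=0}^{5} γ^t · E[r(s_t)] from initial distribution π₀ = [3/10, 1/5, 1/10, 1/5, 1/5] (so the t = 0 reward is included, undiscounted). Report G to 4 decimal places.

G = -8.3119

t=0: π = [0.3000, 0.2000, 0.1000, 0.2000, 0.2000], E[r] = -2.3000, γ^t·E[r] = -2.300000, running G = -2.300000
t=1: π = [0.3000, 0.2100, 0.1100, 0.1800, 0.2000], E[r] = -2.2400, γ^t·E[r] = -1.792000, running G = -4.092000
t=2: π = [0.3010, 0.2110, 0.1110, 0.1760, 0.2010], E[r] = -2.2340, γ^t·E[r] = -1.429760, running G = -5.521760
t=3: π = [0.3014, 0.2111, 0.1111, 0.1754, 0.2010], E[r] = -2.2334, γ^t·E[r] = -1.143501, running G = -6.665261
t=4: π = [0.3015, 0.2111, 0.1111, 0.1753, 0.2010], E[r] = -2.2333, γ^t·E[r] = -0.914776, running G = -7.580037
t=5: π = [0.3015, 0.2111, 0.1111, 0.1753, 0.2010], E[r] = -2.2333, γ^t·E[r] = -0.731819, running G = -8.311856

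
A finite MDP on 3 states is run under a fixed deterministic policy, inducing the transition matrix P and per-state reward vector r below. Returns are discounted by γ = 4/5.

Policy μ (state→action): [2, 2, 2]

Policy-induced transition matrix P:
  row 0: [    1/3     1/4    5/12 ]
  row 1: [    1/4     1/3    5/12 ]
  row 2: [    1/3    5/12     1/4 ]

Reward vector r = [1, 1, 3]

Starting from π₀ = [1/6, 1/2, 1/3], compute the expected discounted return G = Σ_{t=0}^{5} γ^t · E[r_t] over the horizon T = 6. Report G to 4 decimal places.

t=0: π = [0.1667, 0.5000, 0.3333], E[r] = 1.6667, γ^t·E[r] = 1.666667, running G = 1.666667
t=1: π = [0.2917, 0.3472, 0.3611], E[r] = 1.7222, γ^t·E[r] = 1.377778, running G = 3.044444
t=2: π = [0.3044, 0.3391, 0.3565], E[r] = 1.7130, γ^t·E[r] = 1.096296, running G = 4.140741
t=3: π = [0.3051, 0.3377, 0.3573], E[r] = 1.7145, γ^t·E[r] = 0.877827, running G = 5.018568
t=4: π = [0.3052, 0.3377, 0.3571], E[r] = 1.7142, γ^t·E[r] = 0.702156, running G = 5.720724
t=5: π = [0.3052, 0.3377, 0.3571], E[r] = 1.7143, γ^t·E[r] = 0.561739, running G = 6.282463

G = 6.2825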